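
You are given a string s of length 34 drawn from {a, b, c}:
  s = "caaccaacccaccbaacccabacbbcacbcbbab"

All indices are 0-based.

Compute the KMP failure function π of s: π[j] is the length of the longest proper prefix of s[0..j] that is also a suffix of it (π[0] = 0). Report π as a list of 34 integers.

π[0] = 0
j=1 s[j]='a': π[1]=0 (border '')
j=2 s[j]='a': π[2]=0 (border '')
j=3 s[j]='c': π[3]=1 (border 'c')
j=4 s[j]='c': k: 1→0; π[4]=1 (border 'c')
j=5 s[j]='a': π[5]=2 (border 'ca')
j=6 s[j]='a': π[6]=3 (border 'caa')
j=7 s[j]='c': π[7]=4 (border 'caac')
j=8 s[j]='c': π[8]=5 (border 'caacc')
j=9 s[j]='c': k: 5→1→0; π[9]=1 (border 'c')
j=10 s[j]='a': π[10]=2 (border 'ca')
j=11 s[j]='c': k: 2→0; π[11]=1 (border 'c')
j=12 s[j]='c': k: 1→0; π[12]=1 (border 'c')
j=13 s[j]='b': k: 1→0; π[13]=0 (border '')
j=14 s[j]='a': π[14]=0 (border '')
j=15 s[j]='a': π[15]=0 (border '')
j=16 s[j]='c': π[16]=1 (border 'c')
j=17 s[j]='c': k: 1→0; π[17]=1 (border 'c')
j=18 s[j]='c': k: 1→0; π[18]=1 (border 'c')
j=19 s[j]='a': π[19]=2 (border 'ca')
j=20 s[j]='b': k: 2→0; π[20]=0 (border '')
j=21 s[j]='a': π[21]=0 (border '')
j=22 s[j]='c': π[22]=1 (border 'c')
j=23 s[j]='b': k: 1→0; π[23]=0 (border '')
j=24 s[j]='b': π[24]=0 (border '')
j=25 s[j]='c': π[25]=1 (border 'c')
j=26 s[j]='a': π[26]=2 (border 'ca')
j=27 s[j]='c': k: 2→0; π[27]=1 (border 'c')
j=28 s[j]='b': k: 1→0; π[28]=0 (border '')
j=29 s[j]='c': π[29]=1 (border 'c')
j=30 s[j]='b': k: 1→0; π[30]=0 (border '')
j=31 s[j]='b': π[31]=0 (border '')
j=32 s[j]='a': π[32]=0 (border '')
j=33 s[j]='b': π[33]=0 (border '')

[0, 0, 0, 1, 1, 2, 3, 4, 5, 1, 2, 1, 1, 0, 0, 0, 1, 1, 1, 2, 0, 0, 1, 0, 0, 1, 2, 1, 0, 1, 0, 0, 0, 0]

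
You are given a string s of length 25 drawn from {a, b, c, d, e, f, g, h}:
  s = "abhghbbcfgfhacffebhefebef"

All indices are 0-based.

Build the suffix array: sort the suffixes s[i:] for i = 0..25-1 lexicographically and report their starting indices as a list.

rank | idx | suffix
   0 |   0 | abhghbbcfgfhacffebhefebef
   1 |  12 | acffebhefebef
   2 |   5 | bbcfgfhacffebhefebef
   3 |   6 | bcfgfhacffebhefebef
   4 |  22 | bef
   5 |  17 | bhefebef
   6 |   1 | bhghbbcfgfhacffebhefebef
   7 |  13 | cffebhefebef
   8 |   7 | cfgfhacffebhefebef
   9 |  21 | ebef
  10 |  16 | ebhefebef
  11 |  23 | ef
  12 |  19 | efebef
  13 |  24 | f
  14 |  20 | febef
  15 |  15 | febhefebef
  16 |  14 | ffebhefebef
  17 |   8 | fgfhacffebhefebef
  18 |  10 | fhacffebhefebef
  19 |   9 | gfhacffebhefebef
  20 |   3 | ghbbcfgfhacffebhefebef
  21 |  11 | hacffebhefebef
  22 |   4 | hbbcfgfhacffebhefebef
  23 |  18 | hefebef
  24 |   2 | hghbbcfgfhacffebhefebef

[0, 12, 5, 6, 22, 17, 1, 13, 7, 21, 16, 23, 19, 24, 20, 15, 14, 8, 10, 9, 3, 11, 4, 18, 2]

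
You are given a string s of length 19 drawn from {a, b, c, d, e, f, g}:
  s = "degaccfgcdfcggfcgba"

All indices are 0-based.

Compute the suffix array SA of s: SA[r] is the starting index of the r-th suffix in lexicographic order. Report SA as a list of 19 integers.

rank | idx | suffix
   0 |  18 | a
   1 |   3 | accfgcdfcggfcgba
   2 |  17 | ba
   3 |   4 | ccfgcdfcggfcgba
   4 |   8 | cdfcggfcgba
   5 |   5 | cfgcdfcggfcgba
   6 |  15 | cgba
   7 |  11 | cggfcgba
   8 |   0 | degaccfgcdfcggfcgba
   9 |   9 | dfcggfcgba
  10 |   1 | egaccfgcdfcggfcgba
  11 |  14 | fcgba
  12 |  10 | fcggfcgba
  13 |   6 | fgcdfcggfcgba
  14 |   2 | gaccfgcdfcggfcgba
  15 |  16 | gba
  16 |   7 | gcdfcggfcgba
  17 |  13 | gfcgba
  18 |  12 | ggfcgba

[18, 3, 17, 4, 8, 5, 15, 11, 0, 9, 1, 14, 10, 6, 2, 16, 7, 13, 12]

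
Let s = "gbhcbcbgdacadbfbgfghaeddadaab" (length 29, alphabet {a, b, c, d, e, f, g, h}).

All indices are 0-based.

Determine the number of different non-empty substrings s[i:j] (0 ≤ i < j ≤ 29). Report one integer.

409

sorted suffixes:
  #0 SA[0]=26  'aab'
  #1 SA[1]=27  'ab'
  #2 SA[2]=9  'acadbfbgfghaeddadaab'
  #3 SA[3]=24  'adaab'
  #4 SA[4]=11  'adbfbgfghaeddadaab'
  #5 SA[5]=20  'aeddadaab'
  #6 SA[6]=28  'b'
  #7 SA[7]=4  'bcbgdacadbfbgfghaeddadaab'
  #8 SA[8]=13  'bfbgfghaeddadaab'
  #9 SA[9]=6  'bgdacadbfbgfghaeddadaab'
  #10 SA[10]=15  'bgfghaeddadaab'
  #11 SA[11]=1  'bhcbcbgdacadbfbgfghaeddadaab'
  #12 SA[12]=10  'cadbfbgfghaeddadaab'
  #13 SA[13]=3  'cbcbgdacadbfbgfghaeddadaab'
  #14 SA[14]=5  'cbgdacadbfbgfghaeddadaab'
  #15 SA[15]=25  'daab'
  #16 SA[16]=8  'dacadbfbgfghaeddadaab'
  #17 SA[17]=23  'dadaab'
  #18 SA[18]=12  'dbfbgfghaeddadaab'
  #19 SA[19]=22  'ddadaab'
  #20 SA[20]=21  'eddadaab'
  #21 SA[21]=14  'fbgfghaeddadaab'
  #22 SA[22]=17  'fghaeddadaab'
  #23 SA[23]=0  'gbhcbcbgdacadbfbgfghaeddadaab'
  #24 SA[24]=7  'gdacadbfbgfghaeddadaab'
  #25 SA[25]=16  'gfghaeddadaab'
  #26 SA[26]=18  'ghaeddadaab'
  #27 SA[27]=19  'haeddadaab'
  #28 SA[28]=2  'hcbcbgdacadbfbgfghaeddadaab'

SA = [26, 27, 9, 24, 11, 20, 28, 4, 13, 6, 15, 1, 10, 3, 5, 25, 8, 23, 12, 22, 21, 14, 17, 0, 7, 16, 18, 19, 2]
[i] adj suffixes → lcp
  [1] 26/27 → 1 ('a')
  [2] 27/9 → 1 ('a')
  [3] 9/24 → 1 ('a')
  [4] 24/11 → 2 ('ad')
  [5] 11/20 → 1 ('a')
  [6] 20/28 → 0 ('')
  [7] 28/4 → 1 ('b')
  [8] 4/13 → 1 ('b')
  [9] 13/6 → 1 ('b')
  [10] 6/15 → 2 ('bg')
  [11] 15/1 → 1 ('b')
  [12] 1/10 → 0 ('')
  [13] 10/3 → 1 ('c')
  [14] 3/5 → 2 ('cb')
  [15] 5/25 → 0 ('')
  [16] 25/8 → 2 ('da')
  [17] 8/23 → 2 ('da')
  [18] 23/12 → 1 ('d')
  [19] 12/22 → 1 ('d')
  [20] 22/21 → 0 ('')
  [21] 21/14 → 0 ('')
  [22] 14/17 → 1 ('f')
  [23] 17/0 → 0 ('')
  [24] 0/7 → 1 ('g')
  [25] 7/16 → 1 ('g')
  [26] 16/18 → 1 ('g')
  [27] 18/19 → 0 ('')
  [28] 19/2 → 1 ('h')

n(n+1)/2 = 29·30/2 = 435
Σ LCP = 0 + 1 + 1 + 1 + 2 + 1 + 0 + 1 + 1 + 1 + 2 + 1 + 0 + 1 + 2 + 0 + 2 + 2 + 1 + 1 + 0 + 0 + 1 + 0 + 1 + 1 + 1 + 0 + 1 = 26
distinct = 435 − 26 = 409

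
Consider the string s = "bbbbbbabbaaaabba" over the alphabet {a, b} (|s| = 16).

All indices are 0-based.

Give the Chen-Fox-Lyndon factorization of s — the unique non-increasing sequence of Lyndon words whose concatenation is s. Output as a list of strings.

emit factor 1: 'b' (i=0, period=1)
emit factor 2: 'b' (i=1, period=1)
emit factor 3: 'b' (i=2, period=1)
emit factor 4: 'b' (i=3, period=1)
emit factor 5: 'b' (i=4, period=1)
emit factor 6: 'b' (i=5, period=1)
emit factor 7: 'abb' (i=6, period=3)
emit factor 8: 'aaaabb' (i=9, period=6)
emit factor 9: 'a' (i=15, period=1)

["b", "b", "b", "b", "b", "b", "abb", "aaaabb", "a"]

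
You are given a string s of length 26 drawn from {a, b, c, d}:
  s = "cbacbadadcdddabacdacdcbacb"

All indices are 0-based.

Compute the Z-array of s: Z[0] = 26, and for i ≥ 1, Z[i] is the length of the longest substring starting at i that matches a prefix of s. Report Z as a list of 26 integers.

Z[0]=26
i=1: fresh scan; Z[1]=0
i=2: fresh scan; Z[2]=0
i=3: fresh scan; Z[3]=3 scan→box=[3,6)
i=4: min(r-i=2, Z[1]=0)=0; Z[4]=0
i=5: min(r-i=1, Z[2]=0)=0; Z[5]=0
i=6: fresh scan; Z[6]=0
i=7: fresh scan; Z[7]=0
i=8: fresh scan; Z[8]=0
i=9: fresh scan; Z[9]=1 scan→box=[9,10)
i=10: fresh scan; Z[10]=0
i=11: fresh scan; Z[11]=0
i=12: fresh scan; Z[12]=0
i=13: fresh scan; Z[13]=0
i=14: fresh scan; Z[14]=0
i=15: fresh scan; Z[15]=0
i=16: fresh scan; Z[16]=1 scan→box=[16,17)
i=17: fresh scan; Z[17]=0
i=18: fresh scan; Z[18]=0
i=19: fresh scan; Z[19]=1 scan→box=[19,20)
i=20: fresh scan; Z[20]=0
i=21: fresh scan; Z[21]=5 scan→box=[21,26)
i=22: min(r-i=4, Z[1]=0)=0; Z[22]=0
i=23: min(r-i=3, Z[2]=0)=0; Z[23]=0
i=24: min(r-i=2, Z[3]=3)=2; Z[24]=2
i=25: min(r-i=1, Z[4]=0)=0; Z[25]=0

[26, 0, 0, 3, 0, 0, 0, 0, 0, 1, 0, 0, 0, 0, 0, 0, 1, 0, 0, 1, 0, 5, 0, 0, 2, 0]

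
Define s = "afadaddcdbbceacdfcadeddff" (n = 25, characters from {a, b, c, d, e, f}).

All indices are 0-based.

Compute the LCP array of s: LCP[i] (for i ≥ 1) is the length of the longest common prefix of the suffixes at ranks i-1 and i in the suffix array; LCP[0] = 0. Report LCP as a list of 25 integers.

rank→(start, suffix):
  0 → (13, 'acdfcadeddff')
  1 → (2, 'adaddcdbbceacdfcadeddff')
  2 → (4, 'addcdbbceacdfcadeddff')
  3 → (18, 'adeddff')
  4 → (0, 'afadaddcdbbceacdfcadeddff')
  5 → (9, 'bbceacdfcadeddff')
  6 → (10, 'bceacdfcadeddff')
  7 → (17, 'cadeddff')
  8 → (7, 'cdbbceacdfcadeddff')
  9 → (14, 'cdfcadeddff')
  10 → (11, 'ceacdfcadeddff')
  11 → (3, 'daddcdbbceacdfcadeddff')
  12 → (8, 'dbbceacdfcadeddff')
  13 → (6, 'dcdbbceacdfcadeddff')
  14 → (5, 'ddcdbbceacdfcadeddff')
  15 → (21, 'ddff')
  16 → (19, 'deddff')
  17 → (15, 'dfcadeddff')
  18 → (22, 'dff')
  19 → (12, 'eacdfcadeddff')
  20 → (20, 'eddff')
  21 → (24, 'f')
  22 → (1, 'fadaddcdbbceacdfcadeddff')
  23 → (16, 'fcadeddff')
  24 → (23, 'ff')

SA = [13, 2, 4, 18, 0, 9, 10, 17, 7, 14, 11, 3, 8, 6, 5, 21, 19, 15, 22, 12, 20, 24, 1, 16, 23]
[i] adj suffixes → lcp
  [1] 13/2 → 1 ('a')
  [2] 2/4 → 2 ('ad')
  [3] 4/18 → 2 ('ad')
  [4] 18/0 → 1 ('a')
  [5] 0/9 → 0 ('')
  [6] 9/10 → 1 ('b')
  [7] 10/17 → 0 ('')
  [8] 17/7 → 1 ('c')
  [9] 7/14 → 2 ('cd')
  [10] 14/11 → 1 ('c')
  [11] 11/3 → 0 ('')
  [12] 3/8 → 1 ('d')
  [13] 8/6 → 1 ('d')
  [14] 6/5 → 1 ('d')
  [15] 5/21 → 2 ('dd')
  [16] 21/19 → 1 ('d')
  [17] 19/15 → 1 ('d')
  [18] 15/22 → 2 ('df')
  [19] 22/12 → 0 ('')
  [20] 12/20 → 1 ('e')
  [21] 20/24 → 0 ('')
  [22] 24/1 → 1 ('f')
  [23] 1/16 → 1 ('f')
  [24] 16/23 → 1 ('f')

[0, 1, 2, 2, 1, 0, 1, 0, 1, 2, 1, 0, 1, 1, 1, 2, 1, 1, 2, 0, 1, 0, 1, 1, 1]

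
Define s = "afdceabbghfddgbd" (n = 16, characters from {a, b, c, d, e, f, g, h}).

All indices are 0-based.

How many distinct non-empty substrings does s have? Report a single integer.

127

sorted suffixes:
  #0 SA[0]=5  'abbghfddgbd'
  #1 SA[1]=0  'afdceabbghfddgbd'
  #2 SA[2]=6  'bbghfddgbd'
  #3 SA[3]=14  'bd'
  #4 SA[4]=7  'bghfddgbd'
  #5 SA[5]=3  'ceabbghfddgbd'
  #6 SA[6]=15  'd'
  #7 SA[7]=2  'dceabbghfddgbd'
  #8 SA[8]=11  'ddgbd'
  #9 SA[9]=12  'dgbd'
  #10 SA[10]=4  'eabbghfddgbd'
  #11 SA[11]=1  'fdceabbghfddgbd'
  #12 SA[12]=10  'fddgbd'
  #13 SA[13]=13  'gbd'
  #14 SA[14]=8  'ghfddgbd'
  #15 SA[15]=9  'hfddgbd'

SA = [5, 0, 6, 14, 7, 3, 15, 2, 11, 12, 4, 1, 10, 13, 8, 9]
[i] adj suffixes → lcp
  [1] 5/0 → 1 ('a')
  [2] 0/6 → 0 ('')
  [3] 6/14 → 1 ('b')
  [4] 14/7 → 1 ('b')
  [5] 7/3 → 0 ('')
  [6] 3/15 → 0 ('')
  [7] 15/2 → 1 ('d')
  [8] 2/11 → 1 ('d')
  [9] 11/12 → 1 ('d')
  [10] 12/4 → 0 ('')
  [11] 4/1 → 0 ('')
  [12] 1/10 → 2 ('fd')
  [13] 10/13 → 0 ('')
  [14] 13/8 → 1 ('g')
  [15] 8/9 → 0 ('')

n(n+1)/2 = 16·17/2 = 136
Σ LCP = 0 + 1 + 0 + 1 + 1 + 0 + 0 + 1 + 1 + 1 + 0 + 0 + 2 + 0 + 1 + 0 = 9
distinct = 136 − 9 = 127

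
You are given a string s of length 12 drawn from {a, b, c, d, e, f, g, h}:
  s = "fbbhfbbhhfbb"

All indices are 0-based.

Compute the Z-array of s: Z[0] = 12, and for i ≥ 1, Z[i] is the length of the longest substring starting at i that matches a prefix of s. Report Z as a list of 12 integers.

Z[0]=12
i=1: fresh scan; Z[1]=0
i=2: fresh scan; Z[2]=0
i=3: fresh scan; Z[3]=0
i=4: fresh scan; Z[4]=4 extend→box=[4,8)
i=5: min(r-i=3, Z[1]=0)=0; Z[5]=0
i=6: min(r-i=2, Z[2]=0)=0; Z[6]=0
i=7: min(r-i=1, Z[3]=0)=0; Z[7]=0
i=8: fresh scan; Z[8]=0
i=9: fresh scan; Z[9]=3 extend→box=[9,12)
i=10: min(r-i=2, Z[1]=0)=0; Z[10]=0
i=11: min(r-i=1, Z[2]=0)=0; Z[11]=0

[12, 0, 0, 0, 4, 0, 0, 0, 0, 3, 0, 0]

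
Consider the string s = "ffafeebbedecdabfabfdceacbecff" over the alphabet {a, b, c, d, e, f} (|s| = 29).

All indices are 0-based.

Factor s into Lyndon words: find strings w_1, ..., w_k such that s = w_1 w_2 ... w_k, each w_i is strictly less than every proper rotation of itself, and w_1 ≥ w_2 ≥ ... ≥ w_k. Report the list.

["f", "f", "afeebbedecd", "abfabfdceacbecff"]

emit factor 1: 'f' (i=0, period=1)
emit factor 2: 'f' (i=1, period=1)
emit factor 3: 'afeebbedecd' (i=2, period=11)
emit factor 4: 'abfabfdceacbecff' (i=13, period=16)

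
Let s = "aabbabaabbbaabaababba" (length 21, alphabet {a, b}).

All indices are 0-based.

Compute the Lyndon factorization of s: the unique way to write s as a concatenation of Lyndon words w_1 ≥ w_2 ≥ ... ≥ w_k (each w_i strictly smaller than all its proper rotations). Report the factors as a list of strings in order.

emit factor 1: 'aabbabaabbb' (i=0, period=11)
emit factor 2: 'aabaababb' (i=11, period=9)
emit factor 3: 'a' (i=20, period=1)

["aabbabaabbb", "aabaababb", "a"]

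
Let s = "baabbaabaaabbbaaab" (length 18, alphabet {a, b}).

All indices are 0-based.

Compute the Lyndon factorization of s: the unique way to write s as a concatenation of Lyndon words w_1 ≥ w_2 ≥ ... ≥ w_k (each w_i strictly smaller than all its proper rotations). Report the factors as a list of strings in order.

["b", "aabb", "aab", "aaabbb", "aaab"]

emit factor 1: 'b' (i=0, period=1)
emit factor 2: 'aabb' (i=1, period=4)
emit factor 3: 'aab' (i=5, period=3)
emit factor 4: 'aaabbb' (i=8, period=6)
emit factor 5: 'aaab' (i=14, period=4)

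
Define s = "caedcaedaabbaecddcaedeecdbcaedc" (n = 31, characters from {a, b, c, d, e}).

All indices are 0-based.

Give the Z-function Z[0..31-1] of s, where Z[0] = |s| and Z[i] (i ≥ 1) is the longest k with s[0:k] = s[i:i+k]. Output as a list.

Z[0]=31
i=1: outside box; Z[1]=0
i=2: outside box; Z[2]=0
i=3: outside box; Z[3]=0
i=4: outside box; Z[4]=4 extend→box=[4,8)
i=5: min(r-i=3, Z[1]=0)=0; Z[5]=0
i=6: min(r-i=2, Z[2]=0)=0; Z[6]=0
i=7: min(r-i=1, Z[3]=0)=0; Z[7]=0
i=8: outside box; Z[8]=0
i=9: outside box; Z[9]=0
i=10: outside box; Z[10]=0
i=11: outside box; Z[11]=0
i=12: outside box; Z[12]=0
i=13: outside box; Z[13]=0
i=14: outside box; Z[14]=1 extend→box=[14,15)
i=15: outside box; Z[15]=0
i=16: outside box; Z[16]=0
i=17: outside box; Z[17]=4 extend→box=[17,21)
i=18: min(r-i=3, Z[1]=0)=0; Z[18]=0
i=19: min(r-i=2, Z[2]=0)=0; Z[19]=0
i=20: min(r-i=1, Z[3]=0)=0; Z[20]=0
i=21: outside box; Z[21]=0
i=22: outside box; Z[22]=0
i=23: outside box; Z[23]=1 extend→box=[23,24)
i=24: outside box; Z[24]=0
i=25: outside box; Z[25]=0
i=26: outside box; Z[26]=5 extend→box=[26,31)
i=27: min(r-i=4, Z[1]=0)=0; Z[27]=0
i=28: min(r-i=3, Z[2]=0)=0; Z[28]=0
i=29: min(r-i=2, Z[3]=0)=0; Z[29]=0
i=30: min(r-i=1, Z[4]=4)=1; Z[30]=1

[31, 0, 0, 0, 4, 0, 0, 0, 0, 0, 0, 0, 0, 0, 1, 0, 0, 4, 0, 0, 0, 0, 0, 1, 0, 0, 5, 0, 0, 0, 1]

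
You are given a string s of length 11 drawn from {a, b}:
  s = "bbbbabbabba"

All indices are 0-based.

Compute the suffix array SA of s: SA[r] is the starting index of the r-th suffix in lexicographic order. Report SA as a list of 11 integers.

[10, 7, 4, 9, 6, 3, 8, 5, 2, 1, 0]

rank→(start, suffix):
  0 → (10, 'a')
  1 → (7, 'abba')
  2 → (4, 'abbabba')
  3 → (9, 'ba')
  4 → (6, 'babba')
  5 → (3, 'babbabba')
  6 → (8, 'bba')
  7 → (5, 'bbabba')
  8 → (2, 'bbabbabba')
  9 → (1, 'bbbabbabba')
  10 → (0, 'bbbbabbabba')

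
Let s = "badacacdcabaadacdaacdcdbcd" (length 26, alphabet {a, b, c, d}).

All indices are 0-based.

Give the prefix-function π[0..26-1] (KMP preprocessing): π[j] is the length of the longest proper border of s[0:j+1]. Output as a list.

π[0] = 0
j=1 s[j]='a': π[1]=0 (border '')
j=2 s[j]='d': π[2]=0 (border '')
j=3 s[j]='a': π[3]=0 (border '')
j=4 s[j]='c': π[4]=0 (border '')
j=5 s[j]='a': π[5]=0 (border '')
j=6 s[j]='c': π[6]=0 (border '')
j=7 s[j]='d': π[7]=0 (border '')
j=8 s[j]='c': π[8]=0 (border '')
j=9 s[j]='a': π[9]=0 (border '')
j=10 s[j]='b': π[10]=1 (border 'b')
j=11 s[j]='a': π[11]=2 (border 'ba')
j=12 s[j]='a': k: 2→0; π[12]=0 (border '')
j=13 s[j]='d': π[13]=0 (border '')
j=14 s[j]='a': π[14]=0 (border '')
j=15 s[j]='c': π[15]=0 (border '')
j=16 s[j]='d': π[16]=0 (border '')
j=17 s[j]='a': π[17]=0 (border '')
j=18 s[j]='a': π[18]=0 (border '')
j=19 s[j]='c': π[19]=0 (border '')
j=20 s[j]='d': π[20]=0 (border '')
j=21 s[j]='c': π[21]=0 (border '')
j=22 s[j]='d': π[22]=0 (border '')
j=23 s[j]='b': π[23]=1 (border 'b')
j=24 s[j]='c': k: 1→0; π[24]=0 (border '')
j=25 s[j]='d': π[25]=0 (border '')

[0, 0, 0, 0, 0, 0, 0, 0, 0, 0, 1, 2, 0, 0, 0, 0, 0, 0, 0, 0, 0, 0, 0, 1, 0, 0]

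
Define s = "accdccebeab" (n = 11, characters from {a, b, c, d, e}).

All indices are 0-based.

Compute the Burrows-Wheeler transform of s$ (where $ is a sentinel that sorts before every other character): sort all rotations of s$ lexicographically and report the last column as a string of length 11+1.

rank  rotation      last
    0  $accdccebeab  b
    1  ab$accdccebe  e
    2  accdccebeab$  $
    3  b$accdccebea  a
    4  beab$accdcce  e
    5  ccdccebeab$a  a
    6  ccebeab$accd  d
    7  cdccebeab$ac  c
    8  cebeab$accdc  c
    9  dccebeab$acc  c
   10  eab$accdcceb  b
   11  ebeab$accdcc  c

be$aeadcccbc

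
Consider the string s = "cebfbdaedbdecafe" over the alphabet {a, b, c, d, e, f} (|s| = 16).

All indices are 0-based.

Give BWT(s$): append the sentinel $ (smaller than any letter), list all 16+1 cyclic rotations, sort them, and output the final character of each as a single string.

rank  rotation           last
    0  $cebfbdaedbdecafe  e
    1  aedbdecafe$cebfbd  d
    2  afe$cebfbdaedbdec  c
    3  bdaedbdecafe$cebf  f
    4  bdecafe$cebfbdaed  d
    5  bfbdaedbdecafe$ce  e
    6  cafe$cebfbdaedbde  e
    7  cebfbdaedbdecafe$  $
    8  daedbdecafe$cebfb  b
    9  dbdecafe$cebfbdae  e
   10  decafe$cebfbdaedb  b
   11  e$cebfbdaedbdecaf  f
   12  ebfbdaedbdecafe$c  c
   13  ecafe$cebfbdaedbd  d
   14  edbdecafe$cebfbda  a
   15  fbdaedbdecafe$ceb  b
   16  fe$cebfbdaedbdeca  a

edcfdee$bebfcdaba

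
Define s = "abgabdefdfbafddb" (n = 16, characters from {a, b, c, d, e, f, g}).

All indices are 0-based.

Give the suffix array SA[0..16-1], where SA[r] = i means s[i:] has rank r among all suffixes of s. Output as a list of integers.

rank→(start, suffix):
  0 → (3, 'abdefdfbafddb')
  1 → (0, 'abgabdefdfbafddb')
  2 → (11, 'afddb')
  3 → (15, 'b')
  4 → (10, 'bafddb')
  5 → (4, 'bdefdfbafddb')
  6 → (1, 'bgabdefdfbafddb')
  7 → (14, 'db')
  8 → (13, 'ddb')
  9 → (5, 'defdfbafddb')
  10 → (8, 'dfbafddb')
  11 → (6, 'efdfbafddb')
  12 → (9, 'fbafddb')
  13 → (12, 'fddb')
  14 → (7, 'fdfbafddb')
  15 → (2, 'gabdefdfbafddb')

[3, 0, 11, 15, 10, 4, 1, 14, 13, 5, 8, 6, 9, 12, 7, 2]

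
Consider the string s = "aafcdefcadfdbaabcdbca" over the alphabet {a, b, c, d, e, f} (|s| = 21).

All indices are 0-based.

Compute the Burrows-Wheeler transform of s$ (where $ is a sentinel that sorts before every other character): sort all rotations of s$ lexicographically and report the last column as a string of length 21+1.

rank  rotation                last
    0  $aafcdefcadfdbaabcdbca  a
    1  a$aafcdefcadfdbaabcdbc  c
    2  aabcdbca$aafcdefcadfdb  b
    3  aafcdefcadfdbaabcdbca$  $
    4  abcdbca$aafcdefcadfdba  a
    5  adfdbaabcdbca$aafcdefc  c
    6  afcdefcadfdbaabcdbca$a  a
    7  baabcdbca$aafcdefcadfd  d
    8  bca$aafcdefcadfdbaabcd  d
    9  bcdbca$aafcdefcadfdbaa  a
   10  ca$aafcdefcadfdbaabcdb  b
   11  cadfdbaabcdbca$aafcdef  f
   12  cdbca$aafcdefcadfdbaab  b
   13  cdefcadfdbaabcdbca$aaf  f
   14  dbaabcdbca$aafcdefcadf  f
   15  dbca$aafcdefcadfdbaabc  c
   16  defcadfdbaabcdbca$aafc  c
   17  dfdbaabcdbca$aafcdefca  a
   18  efcadfdbaabcdbca$aafcd  d
   19  fcadfdbaabcdbca$aafcde  e
   20  fcdefcadfdbaabcdbca$aa  a
   21  fdbaabcdbca$aafcdefcad  d

acb$acaddabfbffccadead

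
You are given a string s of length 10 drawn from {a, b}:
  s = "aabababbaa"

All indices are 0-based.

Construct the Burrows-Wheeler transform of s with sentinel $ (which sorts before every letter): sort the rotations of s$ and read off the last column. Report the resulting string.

rank  rotation     last
    0  $aabababbaa  a
    1  a$aabababba  a
    2  aa$aabababb  b
    3  aabababbaa$  $
    4  abababbaa$a  a
    5  ababbaa$aab  b
    6  abbaa$aabab  b
    7  baa$aababab  b
    8  bababbaa$aa  a
    9  babbaa$aaba  a
   10  bbaa$aababa  a

aab$abbbaaa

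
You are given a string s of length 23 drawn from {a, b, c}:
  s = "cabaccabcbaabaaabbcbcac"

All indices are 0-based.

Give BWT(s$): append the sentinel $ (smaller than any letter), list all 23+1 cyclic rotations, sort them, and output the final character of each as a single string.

rank  rotation                  last
    0  $cabaccabcbaabaaabbcbcac  c
    1  aaabbcbcac$cabaccabcbaab  b
    2  aabaaabbcbcac$cabaccabcb  b
    3  aabbcbcac$cabaccabcbaaba  a
    4  abaaabbcbcac$cabaccabcba  a
    5  abaccabcbaabaaabbcbcac$c  c
    6  abbcbcac$cabaccabcbaabaa  a
    7  abcbaabaaabbcbcac$cabacc  c
    8  ac$cabaccabcbaabaaabbcbc  c
    9  accabcbaabaaabbcbcac$cab  b
   10  baaabbcbcac$cabaccabcbaa  a
   11  baabaaabbcbcac$cabaccabc  c
   12  baccabcbaabaaabbcbcac$ca  a
   13  bbcbcac$cabaccabcbaabaaa  a
   14  bcac$cabaccabcbaabaaabbc  c
   15  bcbaabaaabbcbcac$cabacca  a
   16  bcbcac$cabaccabcbaabaaab  b
   17  c$cabaccabcbaabaaabbcbca  a
   18  cabaccabcbaabaaabbcbcac$  $
   19  cabcbaabaaabbcbcac$cabac  c
   20  cac$cabaccabcbaabaaabbcb  b
   21  cbaabaaabbcbcac$cabaccab  b
   22  cbcac$cabaccabcbaabaaabb  b
   23  ccabcbaabaaabbcbcac$caba  a

cbbaacaccbacaacaba$cbbba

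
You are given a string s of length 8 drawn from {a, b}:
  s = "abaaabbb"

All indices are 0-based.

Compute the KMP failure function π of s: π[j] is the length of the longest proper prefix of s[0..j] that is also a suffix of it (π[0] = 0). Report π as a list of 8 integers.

π[0] = 0
j=1 s[j]='b': π[1]=0 (border '')
j=2 s[j]='a': π[2]=1 (border 'a')
j=3 s[j]='a': k: 1→0; π[3]=1 (border 'a')
j=4 s[j]='a': k: 1→0; π[4]=1 (border 'a')
j=5 s[j]='b': π[5]=2 (border 'ab')
j=6 s[j]='b': k: 2→0; π[6]=0 (border '')
j=7 s[j]='b': π[7]=0 (border '')

[0, 0, 1, 1, 1, 2, 0, 0]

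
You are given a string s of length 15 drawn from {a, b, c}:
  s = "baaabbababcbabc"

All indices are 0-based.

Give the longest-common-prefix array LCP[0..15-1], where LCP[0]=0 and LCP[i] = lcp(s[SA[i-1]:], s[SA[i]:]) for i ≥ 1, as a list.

rank→(start, suffix):
  0 → (1, 'aaabbababcbabc')
  1 → (2, 'aabbababcbabc')
  2 → (6, 'ababcbabc')
  3 → (3, 'abbababcbabc')
  4 → (12, 'abc')
  5 → (8, 'abcbabc')
  6 → (0, 'baaabbababcbabc')
  7 → (5, 'bababcbabc')
  8 → (11, 'babc')
  9 → (7, 'babcbabc')
  10 → (4, 'bbababcbabc')
  11 → (13, 'bc')
  12 → (9, 'bcbabc')
  13 → (14, 'c')
  14 → (10, 'cbabc')

SA = [1, 2, 6, 3, 12, 8, 0, 5, 11, 7, 4, 13, 9, 14, 10]
[i] adj suffixes → lcp
  [1] 1/2 → 2 ('aa')
  [2] 2/6 → 1 ('a')
  [3] 6/3 → 2 ('ab')
  [4] 3/12 → 2 ('ab')
  [5] 12/8 → 3 ('abc')
  [6] 8/0 → 0 ('')
  [7] 0/5 → 2 ('ba')
  [8] 5/11 → 3 ('bab')
  [9] 11/7 → 4 ('babc')
  [10] 7/4 → 1 ('b')
  [11] 4/13 → 1 ('b')
  [12] 13/9 → 2 ('bc')
  [13] 9/14 → 0 ('')
  [14] 14/10 → 1 ('c')

[0, 2, 1, 2, 2, 3, 0, 2, 3, 4, 1, 1, 2, 0, 1]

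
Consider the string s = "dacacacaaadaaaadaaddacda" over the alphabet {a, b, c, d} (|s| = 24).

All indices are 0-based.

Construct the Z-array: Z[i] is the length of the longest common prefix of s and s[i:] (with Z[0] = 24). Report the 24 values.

[24, 0, 0, 0, 0, 0, 0, 0, 0, 0, 2, 0, 0, 0, 0, 2, 0, 0, 1, 3, 0, 0, 2, 0]

Z[0]=24
i=1: i≥r, start 0; Z[1]=0
i=2: i≥r, start 0; Z[2]=0
i=3: i≥r, start 0; Z[3]=0
i=4: i≥r, start 0; Z[4]=0
i=5: i≥r, start 0; Z[5]=0
i=6: i≥r, start 0; Z[6]=0
i=7: i≥r, start 0; Z[7]=0
i=8: i≥r, start 0; Z[8]=0
i=9: i≥r, start 0; Z[9]=0
i=10: i≥r, start 0; Z[10]=2 scan→box=[10,12)
i=11: min(r-i=1, Z[1]=0)=0; Z[11]=0
i=12: i≥r, start 0; Z[12]=0
i=13: i≥r, start 0; Z[13]=0
i=14: i≥r, start 0; Z[14]=0
i=15: i≥r, start 0; Z[15]=2 scan→box=[15,17)
i=16: min(r-i=1, Z[1]=0)=0; Z[16]=0
i=17: i≥r, start 0; Z[17]=0
i=18: i≥r, start 0; Z[18]=1 scan→box=[18,19)
i=19: i≥r, start 0; Z[19]=3 scan→box=[19,22)
i=20: min(r-i=2, Z[1]=0)=0; Z[20]=0
i=21: min(r-i=1, Z[2]=0)=0; Z[21]=0
i=22: i≥r, start 0; Z[22]=2 scan→box=[22,24)
i=23: min(r-i=1, Z[1]=0)=0; Z[23]=0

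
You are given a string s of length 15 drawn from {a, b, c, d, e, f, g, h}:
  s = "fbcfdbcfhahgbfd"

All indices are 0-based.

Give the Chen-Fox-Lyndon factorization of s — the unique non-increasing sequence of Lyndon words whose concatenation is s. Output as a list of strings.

emit factor 1: 'f' (i=0, period=1)
emit factor 2: 'bcfdbcfh' (i=1, period=8)
emit factor 3: 'ahgbfd' (i=9, period=6)

["f", "bcfdbcfh", "ahgbfd"]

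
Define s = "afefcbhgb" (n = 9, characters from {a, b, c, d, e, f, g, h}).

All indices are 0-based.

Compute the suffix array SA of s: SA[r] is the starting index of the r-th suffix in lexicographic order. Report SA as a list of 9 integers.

[0, 8, 5, 4, 2, 3, 1, 7, 6]

rank→(start, suffix):
  0 → (0, 'afefcbhgb')
  1 → (8, 'b')
  2 → (5, 'bhgb')
  3 → (4, 'cbhgb')
  4 → (2, 'efcbhgb')
  5 → (3, 'fcbhgb')
  6 → (1, 'fefcbhgb')
  7 → (7, 'gb')
  8 → (6, 'hgb')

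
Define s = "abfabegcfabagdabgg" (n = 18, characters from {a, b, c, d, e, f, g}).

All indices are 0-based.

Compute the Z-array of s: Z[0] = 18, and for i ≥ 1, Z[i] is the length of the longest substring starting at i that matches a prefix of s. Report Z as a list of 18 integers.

Z[0]=18
i=1: i≥r, start 0; Z[1]=0
i=2: i≥r, start 0; Z[2]=0
i=3: i≥r, start 0; Z[3]=2 extend→box=[3,5)
i=4: min(r-i=1, Z[1]=0)=0; Z[4]=0
i=5: i≥r, start 0; Z[5]=0
i=6: i≥r, start 0; Z[6]=0
i=7: i≥r, start 0; Z[7]=0
i=8: i≥r, start 0; Z[8]=0
i=9: i≥r, start 0; Z[9]=2 extend→box=[9,11)
i=10: min(r-i=1, Z[1]=0)=0; Z[10]=0
i=11: i≥r, start 0; Z[11]=1 extend→box=[11,12)
i=12: i≥r, start 0; Z[12]=0
i=13: i≥r, start 0; Z[13]=0
i=14: i≥r, start 0; Z[14]=2 extend→box=[14,16)
i=15: min(r-i=1, Z[1]=0)=0; Z[15]=0
i=16: i≥r, start 0; Z[16]=0
i=17: i≥r, start 0; Z[17]=0

[18, 0, 0, 2, 0, 0, 0, 0, 0, 2, 0, 1, 0, 0, 2, 0, 0, 0]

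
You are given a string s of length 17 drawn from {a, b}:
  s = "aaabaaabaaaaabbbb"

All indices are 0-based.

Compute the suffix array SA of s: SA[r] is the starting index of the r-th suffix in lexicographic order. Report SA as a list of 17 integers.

rank→(start, suffix):
  0 → (8, 'aaaaabbbb')
  1 → (9, 'aaaabbbb')
  2 → (4, 'aaabaaaaabbbb')
  3 → (0, 'aaabaaabaaaaabbbb')
  4 → (10, 'aaabbbb')
  5 → (5, 'aabaaaaabbbb')
  6 → (1, 'aabaaabaaaaabbbb')
  7 → (11, 'aabbbb')
  8 → (6, 'abaaaaabbbb')
  9 → (2, 'abaaabaaaaabbbb')
  10 → (12, 'abbbb')
  11 → (16, 'b')
  12 → (7, 'baaaaabbbb')
  13 → (3, 'baaabaaaaabbbb')
  14 → (15, 'bb')
  15 → (14, 'bbb')
  16 → (13, 'bbbb')

[8, 9, 4, 0, 10, 5, 1, 11, 6, 2, 12, 16, 7, 3, 15, 14, 13]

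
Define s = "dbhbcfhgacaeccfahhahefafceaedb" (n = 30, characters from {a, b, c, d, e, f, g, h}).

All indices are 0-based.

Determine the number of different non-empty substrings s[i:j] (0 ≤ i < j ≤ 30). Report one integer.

rank→(start, suffix):
  0 → (8, 'acaeccfahhahefafceaedb')
  1 → (10, 'aeccfahhahefafceaedb')
  2 → (26, 'aedb')
  3 → (22, 'afceaedb')
  4 → (18, 'ahefafceaedb')
  5 → (15, 'ahhahefafceaedb')
  6 → (29, 'b')
  7 → (3, 'bcfhgacaeccfahhahefafceaedb')
  8 → (1, 'bhbcfhgacaeccfahhahefafceaedb')
  9 → (9, 'caeccfahhahefafceaedb')
  10 → (12, 'ccfahhahefafceaedb')
  11 → (24, 'ceaedb')
  12 → (13, 'cfahhahefafceaedb')
  13 → (4, 'cfhgacaeccfahhahefafceaedb')
  14 → (28, 'db')
  15 → (0, 'dbhbcfhgacaeccfahhahefafceaedb')
  16 → (25, 'eaedb')
  17 → (11, 'eccfahhahefafceaedb')
  18 → (27, 'edb')
  19 → (20, 'efafceaedb')
  20 → (21, 'fafceaedb')
  21 → (14, 'fahhahefafceaedb')
  22 → (23, 'fceaedb')
  23 → (5, 'fhgacaeccfahhahefafceaedb')
  24 → (7, 'gacaeccfahhahefafceaedb')
  25 → (17, 'hahefafceaedb')
  26 → (2, 'hbcfhgacaeccfahhahefafceaedb')
  27 → (19, 'hefafceaedb')
  28 → (6, 'hgacaeccfahhahefafceaedb')
  29 → (16, 'hhahefafceaedb')

SA = [8, 10, 26, 22, 18, 15, 29, 3, 1, 9, 12, 24, 13, 4, 28, 0, 25, 11, 27, 20, 21, 14, 23, 5, 7, 17, 2, 19, 6, 16]
[i] adj suffixes → lcp
  [1] 8/10 → 1 ('a')
  [2] 10/26 → 2 ('ae')
  [3] 26/22 → 1 ('a')
  [4] 22/18 → 1 ('a')
  [5] 18/15 → 2 ('ah')
  [6] 15/29 → 0 ('')
  [7] 29/3 → 1 ('b')
  [8] 3/1 → 1 ('b')
  [9] 1/9 → 0 ('')
  [10] 9/12 → 1 ('c')
  [11] 12/24 → 1 ('c')
  [12] 24/13 → 1 ('c')
  [13] 13/4 → 2 ('cf')
  [14] 4/28 → 0 ('')
  [15] 28/0 → 2 ('db')
  [16] 0/25 → 0 ('')
  [17] 25/11 → 1 ('e')
  [18] 11/27 → 1 ('e')
  [19] 27/20 → 1 ('e')
  [20] 20/21 → 0 ('')
  [21] 21/14 → 2 ('fa')
  [22] 14/23 → 1 ('f')
  [23] 23/5 → 1 ('f')
  [24] 5/7 → 0 ('')
  [25] 7/17 → 0 ('')
  [26] 17/2 → 1 ('h')
  [27] 2/19 → 1 ('h')
  [28] 19/6 → 1 ('h')
  [29] 6/16 → 1 ('h')

n(n+1)/2 = 30·31/2 = 465
Σ LCP = 0 + 1 + 2 + 1 + 1 + 2 + 0 + 1 + 1 + 0 + 1 + 1 + 1 + 2 + 0 + 2 + 0 + 1 + 1 + 1 + 0 + 2 + 1 + 1 + 0 + 0 + 1 + 1 + 1 + 1 = 27
distinct = 465 − 27 = 438

438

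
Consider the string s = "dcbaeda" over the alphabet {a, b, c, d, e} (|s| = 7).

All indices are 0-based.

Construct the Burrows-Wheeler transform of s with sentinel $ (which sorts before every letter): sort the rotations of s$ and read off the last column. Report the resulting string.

rank  rotation  last
    0  $dcbaeda  a
    1  a$dcbaed  d
    2  aeda$dcb  b
    3  baeda$dc  c
    4  cbaeda$d  d
    5  da$dcbae  e
    6  dcbaeda$  $
    7  eda$dcba  a

adbcde$a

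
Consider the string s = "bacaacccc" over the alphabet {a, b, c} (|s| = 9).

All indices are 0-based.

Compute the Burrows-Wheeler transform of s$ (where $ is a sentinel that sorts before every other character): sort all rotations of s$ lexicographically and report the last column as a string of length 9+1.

rank  rotation    last
    0  $bacaacccc  c
    1  aacccc$bac  c
    2  acaacccc$b  b
    3  acccc$baca  a
    4  bacaacccc$  $
    5  c$bacaaccc  c
    6  caacccc$ba  a
    7  cc$bacaacc  c
    8  ccc$bacaac  c
    9  cccc$bacaa  a

ccba$cacca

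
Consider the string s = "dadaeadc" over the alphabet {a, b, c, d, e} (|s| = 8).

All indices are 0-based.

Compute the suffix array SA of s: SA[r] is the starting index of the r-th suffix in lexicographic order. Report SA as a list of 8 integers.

[1, 5, 3, 7, 0, 2, 6, 4]

rank | idx | suffix
   0 |   1 | adaeadc
   1 |   5 | adc
   2 |   3 | aeadc
   3 |   7 | c
   4 |   0 | dadaeadc
   5 |   2 | daeadc
   6 |   6 | dc
   7 |   4 | eadc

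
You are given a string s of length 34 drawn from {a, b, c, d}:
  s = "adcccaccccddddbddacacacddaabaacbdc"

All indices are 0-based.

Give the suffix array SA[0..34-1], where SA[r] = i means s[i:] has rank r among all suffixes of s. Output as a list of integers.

[25, 28, 26, 17, 19, 29, 5, 21, 0, 27, 31, 14, 33, 18, 4, 20, 30, 3, 2, 6, 7, 8, 22, 9, 24, 16, 13, 32, 1, 23, 15, 12, 11, 10]

rank | idx | suffix
   0 |  25 | aabaacbdc
   1 |  28 | aacbdc
   2 |  26 | abaacbdc
   3 |  17 | acacacddaabaacbdc
   4 |  19 | acacddaabaacbdc
   5 |  29 | acbdc
   6 |   5 | accccddddbddacacacddaabaacbdc
   7 |  21 | acddaabaacbdc
   8 |   0 | adcccaccccddddbddacacacddaabaacbdc
   9 |  27 | baacbdc
  10 |  31 | bdc
  11 |  14 | bddacacacddaabaacbdc
  12 |  33 | c
  13 |  18 | cacacddaabaacbdc
  14 |   4 | caccccddddbddacacacddaabaacbdc
  15 |  20 | cacddaabaacbdc
  16 |  30 | cbdc
  17 |   3 | ccaccccddddbddacacacddaabaacbdc
  18 |   2 | cccaccccddddbddacacacddaabaacbdc
  19 |   6 | ccccddddbddacacacddaabaacbdc
  20 |   7 | cccddddbddacacacddaabaacbdc
  21 |   8 | ccddddbddacacacddaabaacbdc
  22 |  22 | cddaabaacbdc
  23 |   9 | cddddbddacacacddaabaacbdc
  24 |  24 | daabaacbdc
  25 |  16 | dacacacddaabaacbdc
  26 |  13 | dbddacacacddaabaacbdc
  27 |  32 | dc
  28 |   1 | dcccaccccddddbddacacacddaabaacbdc
  29 |  23 | ddaabaacbdc
  30 |  15 | ddacacacddaabaacbdc
  31 |  12 | ddbddacacacddaabaacbdc
  32 |  11 | dddbddacacacddaabaacbdc
  33 |  10 | ddddbddacacacddaabaacbdc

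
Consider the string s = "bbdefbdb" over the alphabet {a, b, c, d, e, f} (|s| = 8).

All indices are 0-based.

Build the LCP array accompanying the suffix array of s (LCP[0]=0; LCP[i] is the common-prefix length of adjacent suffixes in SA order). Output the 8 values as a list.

[0, 1, 1, 2, 0, 1, 0, 0]

rank→(start, suffix):
  0 → (7, 'b')
  1 → (0, 'bbdefbdb')
  2 → (5, 'bdb')
  3 → (1, 'bdefbdb')
  4 → (6, 'db')
  5 → (2, 'defbdb')
  6 → (3, 'efbdb')
  7 → (4, 'fbdb')

SA = [7, 0, 5, 1, 6, 2, 3, 4]
i: (SA[i-1],SA[i]) lcp shared
  1: (7,0) 1 'b'
  2: (0,5) 1 'b'
  3: (5,1) 2 'bd'
  4: (1,6) 0 ''
  5: (6,2) 1 'd'
  6: (2,3) 0 ''
  7: (3,4) 0 ''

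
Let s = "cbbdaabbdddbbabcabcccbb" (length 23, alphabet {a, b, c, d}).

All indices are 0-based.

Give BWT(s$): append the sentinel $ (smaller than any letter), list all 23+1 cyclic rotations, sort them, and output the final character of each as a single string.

bdabcbbcdcaaabbbc$cbbddb

rank  rotation                  last
    0  $cbbdaabbdddbbabcabcccbb  b
    1  aabbdddbbabcabcccbb$cbbd  d
    2  abbdddbbabcabcccbb$cbbda  a
    3  abcabcccbb$cbbdaabbdddbb  b
    4  abcccbb$cbbdaabbdddbbabc  c
    5  b$cbbdaabbdddbbabcabcccb  b
    6  babcabcccbb$cbbdaabbdddb  b
    7  bb$cbbdaabbdddbbabcabccc  c
    8  bbabcabcccbb$cbbdaabbddd  d
    9  bbdaabbdddbbabcabcccbb$c  c
   10  bbdddbbabcabcccbb$cbbdaa  a
   11  bcabcccbb$cbbdaabbdddbba  a
   12  bcccbb$cbbdaabbdddbbabca  a
   13  bdaabbdddbbabcabcccbb$cb  b
   14  bdddbbabcabcccbb$cbbdaab  b
   15  cabcccbb$cbbdaabbdddbbab  b
   16  cbb$cbbdaabbdddbbabcabcc  c
   17  cbbdaabbdddbbabcabcccbb$  $
   18  ccbb$cbbdaabbdddbbabcabc  c
   19  cccbb$cbbdaabbdddbbabcab  b
   20  daabbdddbbabcabcccbb$cbb  b
   21  dbbabcabcccbb$cbbdaabbdd  d
   22  ddbbabcabcccbb$cbbdaabbd  d
   23  dddbbabcabcccbb$cbbdaabb  b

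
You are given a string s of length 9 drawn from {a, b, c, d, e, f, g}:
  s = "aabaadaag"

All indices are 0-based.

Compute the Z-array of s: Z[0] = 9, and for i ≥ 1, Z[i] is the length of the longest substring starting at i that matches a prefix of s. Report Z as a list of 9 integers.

Z[0]=9
i=1: fresh scan; Z[1]=1 grow→box=[1,2)
i=2: fresh scan; Z[2]=0
i=3: fresh scan; Z[3]=2 grow→box=[3,5)
i=4: min(r-i=1, Z[1]=1)=1; Z[4]=1
i=5: fresh scan; Z[5]=0
i=6: fresh scan; Z[6]=2 grow→box=[6,8)
i=7: min(r-i=1, Z[1]=1)=1; Z[7]=1
i=8: fresh scan; Z[8]=0

[9, 1, 0, 2, 1, 0, 2, 1, 0]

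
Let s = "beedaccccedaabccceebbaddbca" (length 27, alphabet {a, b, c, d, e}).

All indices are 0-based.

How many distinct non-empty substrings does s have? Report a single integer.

rank | idx | suffix
   0 |  26 | a
   1 |  11 | aabccceebbaddbca
   2 |  12 | abccceebbaddbca
   3 |   4 | accccedaabccceebbaddbca
   4 |  21 | addbca
   5 |  20 | baddbca
   6 |  19 | bbaddbca
   7 |  24 | bca
   8 |  13 | bccceebbaddbca
   9 |   0 | beedaccccedaabccceebbaddbca
  10 |  25 | ca
  11 |   5 | ccccedaabccceebbaddbca
  12 |   6 | cccedaabccceebbaddbca
  13 |  14 | ccceebbaddbca
  14 |   7 | ccedaabccceebbaddbca
  15 |  15 | cceebbaddbca
  16 |   8 | cedaabccceebbaddbca
  17 |  16 | ceebbaddbca
  18 |  10 | daabccceebbaddbca
  19 |   3 | daccccedaabccceebbaddbca
  20 |  23 | dbca
  21 |  22 | ddbca
  22 |  18 | ebbaddbca
  23 |   9 | edaabccceebbaddbca
  24 |   2 | edaccccedaabccceebbaddbca
  25 |  17 | eebbaddbca
  26 |   1 | eedaccccedaabccceebbaddbca

SA = [26, 11, 12, 4, 21, 20, 19, 24, 13, 0, 25, 5, 6, 14, 7, 15, 8, 16, 10, 3, 23, 22, 18, 9, 2, 17, 1]
[i] adj suffixes → lcp
  [1] 26/11 → 1 ('a')
  [2] 11/12 → 1 ('a')
  [3] 12/4 → 1 ('a')
  [4] 4/21 → 1 ('a')
  [5] 21/20 → 0 ('')
  [6] 20/19 → 1 ('b')
  [7] 19/24 → 1 ('b')
  [8] 24/13 → 2 ('bc')
  [9] 13/0 → 1 ('b')
  [10] 0/25 → 0 ('')
  [11] 25/5 → 1 ('c')
  [12] 5/6 → 3 ('ccc')
  [13] 6/14 → 4 ('ccce')
  [14] 14/7 → 2 ('cc')
  [15] 7/15 → 3 ('cce')
  [16] 15/8 → 1 ('c')
  [17] 8/16 → 2 ('ce')
  [18] 16/10 → 0 ('')
  [19] 10/3 → 2 ('da')
  [20] 3/23 → 1 ('d')
  [21] 23/22 → 1 ('d')
  [22] 22/18 → 0 ('')
  [23] 18/9 → 1 ('e')
  [24] 9/2 → 3 ('eda')
  [25] 2/17 → 1 ('e')
  [26] 17/1 → 2 ('ee')

n(n+1)/2 = 27·28/2 = 378
Σ LCP = 0 + 1 + 1 + 1 + 1 + 0 + 1 + 1 + 2 + 1 + 0 + 1 + 3 + 4 + 2 + 3 + 1 + 2 + 0 + 2 + 1 + 1 + 0 + 1 + 3 + 1 + 2 = 36
distinct = 378 − 36 = 342

342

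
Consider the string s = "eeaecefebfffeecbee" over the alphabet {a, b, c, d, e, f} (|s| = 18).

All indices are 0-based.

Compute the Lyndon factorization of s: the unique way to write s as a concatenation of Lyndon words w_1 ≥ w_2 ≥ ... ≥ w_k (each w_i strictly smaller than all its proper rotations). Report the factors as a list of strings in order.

emit factor 1: 'e' (i=0, period=1)
emit factor 2: 'e' (i=1, period=1)
emit factor 3: 'aecefebfffeecbee' (i=2, period=16)

["e", "e", "aecefebfffeecbee"]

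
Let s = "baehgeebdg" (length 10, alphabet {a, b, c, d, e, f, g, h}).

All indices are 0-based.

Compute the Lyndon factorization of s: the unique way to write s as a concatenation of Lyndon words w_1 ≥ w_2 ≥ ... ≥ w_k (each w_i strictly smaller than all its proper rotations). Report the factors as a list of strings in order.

["b", "aehgeebdg"]

emit factor 1: 'b' (i=0, period=1)
emit factor 2: 'aehgeebdg' (i=1, period=9)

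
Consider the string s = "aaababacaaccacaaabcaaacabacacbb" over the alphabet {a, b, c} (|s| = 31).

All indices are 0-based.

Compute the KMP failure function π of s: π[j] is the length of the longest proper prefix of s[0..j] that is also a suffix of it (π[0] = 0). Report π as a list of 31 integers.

[0, 1, 2, 0, 1, 0, 1, 0, 1, 2, 0, 0, 1, 0, 1, 2, 3, 4, 0, 1, 2, 3, 0, 1, 0, 1, 0, 1, 0, 0, 0]

π[0] = 0
j=1 s[j]='a': π[1]=1 (border 'a')
j=2 s[j]='a': π[2]=2 (border 'aa')
j=3 s[j]='b': k: 2→1→0; π[3]=0 (border '')
j=4 s[j]='a': π[4]=1 (border 'a')
j=5 s[j]='b': k: 1→0; π[5]=0 (border '')
j=6 s[j]='a': π[6]=1 (border 'a')
j=7 s[j]='c': k: 1→0; π[7]=0 (border '')
j=8 s[j]='a': π[8]=1 (border 'a')
j=9 s[j]='a': π[9]=2 (border 'aa')
j=10 s[j]='c': k: 2→1→0; π[10]=0 (border '')
j=11 s[j]='c': π[11]=0 (border '')
j=12 s[j]='a': π[12]=1 (border 'a')
j=13 s[j]='c': k: 1→0; π[13]=0 (border '')
j=14 s[j]='a': π[14]=1 (border 'a')
j=15 s[j]='a': π[15]=2 (border 'aa')
j=16 s[j]='a': π[16]=3 (border 'aaa')
j=17 s[j]='b': π[17]=4 (border 'aaab')
j=18 s[j]='c': k: 4→0; π[18]=0 (border '')
j=19 s[j]='a': π[19]=1 (border 'a')
j=20 s[j]='a': π[20]=2 (border 'aa')
j=21 s[j]='a': π[21]=3 (border 'aaa')
j=22 s[j]='c': k: 3→2→1→0; π[22]=0 (border '')
j=23 s[j]='a': π[23]=1 (border 'a')
j=24 s[j]='b': k: 1→0; π[24]=0 (border '')
j=25 s[j]='a': π[25]=1 (border 'a')
j=26 s[j]='c': k: 1→0; π[26]=0 (border '')
j=27 s[j]='a': π[27]=1 (border 'a')
j=28 s[j]='c': k: 1→0; π[28]=0 (border '')
j=29 s[j]='b': π[29]=0 (border '')
j=30 s[j]='b': π[30]=0 (border '')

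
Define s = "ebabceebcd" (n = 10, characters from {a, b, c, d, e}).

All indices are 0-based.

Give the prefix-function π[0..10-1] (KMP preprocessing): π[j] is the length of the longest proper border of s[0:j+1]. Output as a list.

π[0] = 0
j=1 s[j]='b': π[1]=0 (border '')
j=2 s[j]='a': π[2]=0 (border '')
j=3 s[j]='b': π[3]=0 (border '')
j=4 s[j]='c': π[4]=0 (border '')
j=5 s[j]='e': π[5]=1 (border 'e')
j=6 s[j]='e': k: 1→0; π[6]=1 (border 'e')
j=7 s[j]='b': π[7]=2 (border 'eb')
j=8 s[j]='c': k: 2→0; π[8]=0 (border '')
j=9 s[j]='d': π[9]=0 (border '')

[0, 0, 0, 0, 0, 1, 1, 2, 0, 0]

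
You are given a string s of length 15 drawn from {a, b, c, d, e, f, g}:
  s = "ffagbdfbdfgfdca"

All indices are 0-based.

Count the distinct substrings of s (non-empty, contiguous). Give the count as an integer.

108

rank→(start, suffix):
  0 → (14, 'a')
  1 → (2, 'agbdfbdfgfdca')
  2 → (4, 'bdfbdfgfdca')
  3 → (7, 'bdfgfdca')
  4 → (13, 'ca')
  5 → (12, 'dca')
  6 → (5, 'dfbdfgfdca')
  7 → (8, 'dfgfdca')
  8 → (1, 'fagbdfbdfgfdca')
  9 → (6, 'fbdfgfdca')
  10 → (11, 'fdca')
  11 → (0, 'ffagbdfbdfgfdca')
  12 → (9, 'fgfdca')
  13 → (3, 'gbdfbdfgfdca')
  14 → (10, 'gfdca')

SA = [14, 2, 4, 7, 13, 12, 5, 8, 1, 6, 11, 0, 9, 3, 10]
[i] adj suffixes → lcp
  [1] 14/2 → 1 ('a')
  [2] 2/4 → 0 ('')
  [3] 4/7 → 3 ('bdf')
  [4] 7/13 → 0 ('')
  [5] 13/12 → 0 ('')
  [6] 12/5 → 1 ('d')
  [7] 5/8 → 2 ('df')
  [8] 8/1 → 0 ('')
  [9] 1/6 → 1 ('f')
  [10] 6/11 → 1 ('f')
  [11] 11/0 → 1 ('f')
  [12] 0/9 → 1 ('f')
  [13] 9/3 → 0 ('')
  [14] 3/10 → 1 ('g')

n(n+1)/2 = 15·16/2 = 120
Σ LCP = 0 + 1 + 0 + 3 + 0 + 0 + 1 + 2 + 0 + 1 + 1 + 1 + 1 + 0 + 1 = 12
distinct = 120 − 12 = 108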